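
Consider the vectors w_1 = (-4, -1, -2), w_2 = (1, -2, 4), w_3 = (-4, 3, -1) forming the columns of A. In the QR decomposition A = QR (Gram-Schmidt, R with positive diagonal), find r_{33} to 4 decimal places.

r_{33} = 3.5199

w_1 = (-4, -1, -2); ‖w_1‖ = 4.5826, so e_1 = (-0.8729, -0.2182, -0.4364).
e_1·w_2 = (-0.8729)·1 + (-0.2182)·(-2) + (-0.4364)·4 = -2.1822.
u_2 = w_2 + 2.1822·e_1 = (-0.9048, -2.4762, 3.0476).
‖u_2‖ = 4.0297, so e_2 = (-0.2245, -0.6145, 0.7563).
e_1·w_3 = (-0.8729)·(-4) + (-0.2182)·3 + (-0.4364)·(-1) = 3.2733; e_2·w_3 = (-0.2245)·(-4) + (-0.6145)·3 + 0.7563·(-1) = -1.7017.
u_3 = w_3 − 3.2733·e_1 + 1.7017·e_2 = (-1.5249, 2.6686, 1.7155).
r_{33} = ‖u_3‖ = 3.5199.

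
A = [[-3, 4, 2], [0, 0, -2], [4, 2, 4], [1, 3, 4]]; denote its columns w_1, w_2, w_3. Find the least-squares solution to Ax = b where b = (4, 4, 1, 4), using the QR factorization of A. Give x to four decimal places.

q_1 = w_1/‖w_1‖ = (-3, 0, 4, 1)/5.0990 = (-0.5883, 0.0000, 0.7845, 0.1961).
r_{12} = q_1·w_2 = -0.1961.
u_2 = w_2 + 0.1961·q_1 = (3.8846, 0.0000, 2.1538, 3.0385).
‖u_2‖ = 5.3816, so q_2 = (0.7218, 0.0000, 0.4002, 0.5646).
r_{13} = q_1·w_3 = 2.7456; r_{23} = q_2·w_3 = 5.3030.
u_3 = w_3 − 2.7456·q_1 − 5.3030·q_2 = (-0.2125, -2.0000, -0.2762, 0.4675).
‖u_3‖ = 2.0833, so q_3 = (-0.1020, -0.9600, -0.1326, 0.2244).
Qᵀb = (-0.7845, 5.5460, -3.4832).
Back-substitute: x_3 = -3.4832/2.0833 = -1.6720.
x_2 = (5.5460 − 5.3030·(-1.6720))/5.3816 = 2.6781.
x_1 = (-0.7845 + 0.1961·2.6781 − 2.7456·(-1.6720))/5.0990 = 0.8494.

x = (0.8494, 2.6781, -1.6720)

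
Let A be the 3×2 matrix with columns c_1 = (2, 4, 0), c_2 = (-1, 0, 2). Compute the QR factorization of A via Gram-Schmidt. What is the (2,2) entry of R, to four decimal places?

r_{22} = 2.1909

q_1 = c_1/‖c_1‖ = (2, 4, 0)/4.4721 = (0.4472, 0.8944, 0.0000).
r_{12} = q_1·c_2 = -0.4472.
u_2 = c_2 + 0.4472·q_1 = (-0.8000, 0.4000, 2.0000).
r_{22} = ‖u_2‖ = 2.1909.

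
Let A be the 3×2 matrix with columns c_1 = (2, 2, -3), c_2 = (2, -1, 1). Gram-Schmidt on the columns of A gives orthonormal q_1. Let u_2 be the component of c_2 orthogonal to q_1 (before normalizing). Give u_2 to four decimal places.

u_2 = (2.1176, -0.8824, 0.8235)

c_1 = (2, 2, -3); ‖c_1‖ = 4.1231, so q_1 = (0.4851, 0.4851, -0.7276).
q_1·c_2 = 0.4851·2 + 0.4851·(-1) + (-0.7276)·1 = -0.2425.
u_2 = c_2 + 0.2425·q_1 = (2.1176, -0.8824, 0.8235).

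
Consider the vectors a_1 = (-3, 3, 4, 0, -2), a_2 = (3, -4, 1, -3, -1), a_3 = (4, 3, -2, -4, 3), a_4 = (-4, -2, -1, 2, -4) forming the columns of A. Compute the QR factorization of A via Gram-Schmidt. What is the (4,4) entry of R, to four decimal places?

a_1 = (-3, 3, 4, 0, -2); ‖a_1‖ = 6.1644, so q_1 = (-0.4867, 0.4867, 0.6489, 0.0000, -0.3244).
q_1·a_2 = (-0.4867)·3 + 0.4867·(-4) + 0.6489·1 + 0.0000·(-3) + (-0.3244)·(-1) = -2.4333.
u_2 = a_2 + 2.4333·q_1 = (1.8158, -2.8158, 2.5789, -3.0000, -1.7895).
‖u_2‖ = 5.4844, so q_2 = (0.3311, -0.5134, 0.4702, -0.5470, -0.3263).
q_1·a_3 = (-0.4867)·4 + 0.4867·3 + 0.6489·(-2) + 0.0000·(-4) + (-0.3244)·3 = -2.7578; q_2·a_3 = 0.3311·4 + (-0.5134)·3 + 0.4702·(-2) + (-0.5470)·(-4) + (-0.3263)·3 = 0.0528.
u_3 = a_3 + 2.7578·q_1 − 0.0528·q_2 = (2.6404, 4.3692, -0.2353, -3.9711, 2.1225).
‖u_3‖ = 6.8112, so q_3 = (0.3877, 0.6415, -0.0346, -0.5830, 0.3116).
q_1·a_4 = (-0.4867)·(-4) + 0.4867·(-2) + 0.6489·(-1) + 0.0000·2 + (-0.3244)·(-4) = 1.6222; q_2·a_4 = 0.3311·(-4) + (-0.5134)·(-2) + 0.4702·(-1) + (-0.5470)·2 + (-0.3263)·(-4) = -0.5566; q_3·a_4 = 0.3877·(-4) + 0.6415·(-2) + (-0.0346)·(-1) + (-0.5830)·2 + 0.3116·(-4) = -5.2116.
u_4 = a_4 − 1.6222·q_1 + 0.5566·q_2 + 5.2116·q_3 = (-1.0059, 0.2679, -1.9710, -1.3430, -2.0313).
r_{44} = ‖u_4‖ = 3.3012.

r_{44} = 3.3012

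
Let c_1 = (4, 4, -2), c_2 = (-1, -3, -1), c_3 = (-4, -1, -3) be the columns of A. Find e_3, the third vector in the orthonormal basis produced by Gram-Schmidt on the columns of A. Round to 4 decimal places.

e_3 = (-0.7071, 0.4243, -0.5657)

c_1 = (4, 4, -2); ‖c_1‖ = 6.0000, so e_1 = (0.6667, 0.6667, -0.3333).
e_1·c_2 = 0.6667·(-1) + 0.6667·(-3) + (-0.3333)·(-1) = -2.3333.
u_2 = c_2 + 2.3333·e_1 = (0.5556, -1.4444, -1.7778).
‖u_2‖ = 2.3570, so e_2 = (0.2357, -0.6128, -0.7542).
e_1·c_3 = 0.6667·(-4) + 0.6667·(-1) + (-0.3333)·(-3) = -2.3333; e_2·c_3 = 0.2357·(-4) + (-0.6128)·(-1) + (-0.7542)·(-3) = 1.9328.
u_3 = c_3 + 2.3333·e_1 − 1.9328·e_2 = (-2.9000, 1.7400, -2.3200).
‖u_3‖ = 4.1012, so e_3 = (-0.7071, 0.4243, -0.5657).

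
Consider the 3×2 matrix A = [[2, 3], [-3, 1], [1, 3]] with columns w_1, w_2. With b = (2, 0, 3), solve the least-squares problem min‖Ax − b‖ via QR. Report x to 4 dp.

w_1 = (2, -3, 1); ‖w_1‖ = 3.7417, so q_1 = (0.5345, -0.8018, 0.2673).
q_1·w_2 = 0.5345·3 + (-0.8018)·1 + 0.2673·3 = 1.6036.
u_2 = w_2 − 1.6036·q_1 = (2.1429, 2.2857, 2.5714).
‖u_2‖ = 4.0532, so q_2 = (0.5287, 0.5639, 0.6344).
Qᵀb = (1.8708, 2.9606).
Back-substitute: x_2 = 2.9606/4.0532 = 0.7304.
x_1 = (1.8708 − 1.6036·0.7304)/3.7417 = 0.1870.

x = (0.1870, 0.7304)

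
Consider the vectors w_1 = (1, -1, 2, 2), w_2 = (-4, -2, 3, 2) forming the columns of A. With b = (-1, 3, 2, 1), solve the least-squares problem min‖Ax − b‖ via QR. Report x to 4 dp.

x = (0.0677, 0.1654)

w_1 = (1, -1, 2, 2); ‖w_1‖ = 3.1623, so e_1 = (0.3162, -0.3162, 0.6325, 0.6325).
e_1·w_2 = 0.3162·(-4) + (-0.3162)·(-2) + 0.6325·3 + 0.6325·2 = 2.5298.
u_2 = w_2 − 2.5298·e_1 = (-4.8000, -1.2000, 1.4000, 0.4000).
‖u_2‖ = 5.1575, so e_2 = (-0.9307, -0.2327, 0.2714, 0.0776).
Qᵀb = (0.6325, 0.8531).
Back-substitute: x_2 = 0.8531/5.1575 = 0.1654.
x_1 = (0.6325 − 2.5298·0.1654)/3.1623 = 0.0677.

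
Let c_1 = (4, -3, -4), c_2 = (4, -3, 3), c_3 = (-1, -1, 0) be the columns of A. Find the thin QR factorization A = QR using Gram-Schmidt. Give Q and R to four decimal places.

c_1 = (4, -3, -4); ‖c_1‖ = 6.4031, so e_1 = (0.6247, -0.4685, -0.6247).
e_1·c_2 = 0.6247·4 + (-0.4685)·(-3) + (-0.6247)·3 = 2.0303.
u_2 = c_2 − 2.0303·e_1 = (2.7317, -2.0488, 4.2683).
‖u_2‖ = 5.4661, so e_2 = (0.4998, -0.3748, 0.7809).
e_1·c_3 = 0.6247·(-1) + (-0.4685)·(-1) + (-0.6247)·0 = -0.1562; e_2·c_3 = 0.4998·(-1) + (-0.3748)·(-1) + 0.7809·0 = -0.1249.
u_3 = c_3 + 0.1562·e_1 + 0.1249·e_2 = (-0.8400, -1.1200, 0.0000).
‖u_3‖ = 1.4000, so e_3 = (-0.6000, -0.8000, 0.0000).

Q = [[0.6247, 0.4998, -0.6000], [-0.4685, -0.3748, -0.8000], [-0.6247, 0.7809, 0.0000]], R = [[6.4031, 2.0303, -0.1562], [0.0000, 5.4661, -0.1249], [0.0000, 0.0000, 1.4000]]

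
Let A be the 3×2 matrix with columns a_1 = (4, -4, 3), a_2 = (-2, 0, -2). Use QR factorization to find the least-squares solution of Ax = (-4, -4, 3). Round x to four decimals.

e_1 = a_1/‖a_1‖ = (4, -4, 3)/6.4031 = (0.6247, -0.6247, 0.4685).
r_{12} = e_1·a_2 = -2.1864.
u_2 = a_2 + 2.1864·e_1 = (-0.6341, -1.3659, -0.9756).
‖u_2‖ = 1.7943, so e_2 = (-0.3534, -0.7612, -0.5437).
Qᵀb = (1.4056, 2.8274).
Back-substitute: x_2 = 2.8274/1.7943 = 1.5758.
x_1 = (1.4056 + 2.1864·1.5758)/6.4031 = 0.7576.

x = (0.7576, 1.5758)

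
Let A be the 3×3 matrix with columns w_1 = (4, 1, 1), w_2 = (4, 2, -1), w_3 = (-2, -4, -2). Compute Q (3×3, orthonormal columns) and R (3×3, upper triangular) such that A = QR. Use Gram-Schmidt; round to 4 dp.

Q = [[0.9428, 0.0999, 0.3180], [0.2357, 0.4747, -0.8480], [0.2357, -0.8745, -0.4240]], R = [[4.2426, 4.0069, -3.2998], [0.0000, 2.2236, -0.3498], [0.0000, 0.0000, 3.6040]]

w_1 = (4, 1, 1); ‖w_1‖ = 4.2426, so q_1 = (0.9428, 0.2357, 0.2357).
q_1·w_2 = 0.9428·4 + 0.2357·2 + 0.2357·(-1) = 4.0069.
u_2 = w_2 − 4.0069·q_1 = (0.2222, 1.0556, -1.9444).
‖u_2‖ = 2.2236, so q_2 = (0.0999, 0.4747, -0.8745).
q_1·w_3 = 0.9428·(-2) + 0.2357·(-4) + 0.2357·(-2) = -3.2998; q_2·w_3 = 0.0999·(-2) + 0.4747·(-4) + (-0.8745)·(-2) = -0.3498.
u_3 = w_3 + 3.2998·q_1 + 0.3498·q_2 = (1.1461, -3.0562, -1.5281).
‖u_3‖ = 3.6040, so q_3 = (0.3180, -0.8480, -0.4240).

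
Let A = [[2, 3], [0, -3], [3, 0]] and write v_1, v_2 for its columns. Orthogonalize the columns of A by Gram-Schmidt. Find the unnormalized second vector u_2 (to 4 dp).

u_2 = (2.0769, -3.0000, -1.3846)

v_1 = (2, 0, 3); ‖v_1‖ = 3.6056, so q_1 = (0.5547, 0.0000, 0.8321).
q_1·v_2 = 0.5547·3 + 0.0000·(-3) + 0.8321·0 = 1.6641.
u_2 = v_2 − 1.6641·q_1 = (2.0769, -3.0000, -1.3846).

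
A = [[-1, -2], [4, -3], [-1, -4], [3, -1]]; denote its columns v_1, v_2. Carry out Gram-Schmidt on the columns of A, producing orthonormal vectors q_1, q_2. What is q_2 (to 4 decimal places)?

v_1 = (-1, 4, -1, 3); ‖v_1‖ = 5.1962, so q_1 = (-0.1925, 0.7698, -0.1925, 0.5774).
q_1·v_2 = (-0.1925)·(-2) + 0.7698·(-3) + (-0.1925)·(-4) + 0.5774·(-1) = -1.7321.
u_2 = v_2 + 1.7321·q_1 = (-2.3333, -1.6667, -4.3333, 0.0000).
‖u_2‖ = 5.1962, so q_2 = (-0.4491, -0.3208, -0.8340, 0.0000).

q_2 = (-0.4491, -0.3208, -0.8340, 0.0000)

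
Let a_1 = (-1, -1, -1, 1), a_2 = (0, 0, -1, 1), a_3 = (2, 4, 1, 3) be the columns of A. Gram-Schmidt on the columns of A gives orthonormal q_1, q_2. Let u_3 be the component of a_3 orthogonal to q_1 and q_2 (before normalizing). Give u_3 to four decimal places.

a_1 = (-1, -1, -1, 1); ‖a_1‖ = 2.0000, so q_1 = (-0.5000, -0.5000, -0.5000, 0.5000).
q_1·a_2 = (-0.5000)·0 + (-0.5000)·0 + (-0.5000)·(-1) + 0.5000·1 = 1.0000.
u_2 = a_2 − 1.0000·q_1 = (0.5000, 0.5000, -0.5000, 0.5000).
‖u_2‖ = 1.0000, so q_2 = (0.5000, 0.5000, -0.5000, 0.5000).
q_1·a_3 = (-0.5000)·2 + (-0.5000)·4 + (-0.5000)·1 + 0.5000·3 = -2.0000; q_2·a_3 = 0.5000·2 + 0.5000·4 + (-0.5000)·1 + 0.5000·3 = 4.0000.
u_3 = a_3 + 2.0000·q_1 − 4.0000·q_2 = (-1.0000, 1.0000, 2.0000, 2.0000).

u_3 = (-1.0000, 1.0000, 2.0000, 2.0000)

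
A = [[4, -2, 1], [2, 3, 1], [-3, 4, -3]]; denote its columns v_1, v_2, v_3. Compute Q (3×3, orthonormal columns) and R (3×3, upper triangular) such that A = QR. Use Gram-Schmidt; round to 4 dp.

v_1 = (4, 2, -3); ‖v_1‖ = 5.3852, so e_1 = (0.7428, 0.3714, -0.5571).
e_1·v_2 = 0.7428·(-2) + 0.3714·3 + (-0.5571)·4 = -2.5997.
u_2 = v_2 + 2.5997·e_1 = (-0.0690, 3.9655, 2.5517).
‖u_2‖ = 4.7161, so e_2 = (-0.0146, 0.8409, 0.5411).
e_1·v_3 = 0.7428·1 + 0.3714·1 + (-0.5571)·(-3) = 2.7854; e_2·v_3 = (-0.0146)·1 + 0.8409·1 + 0.5411·(-3) = -0.7970.
u_3 = v_3 − 2.7854·e_1 + 0.7970·e_2 = (-1.0806, 0.6357, -1.0171).
‖u_3‖ = 1.6144, so e_3 = (-0.6694, 0.3937, -0.6300).

Q = [[0.7428, -0.0146, -0.6694], [0.3714, 0.8409, 0.3937], [-0.5571, 0.5411, -0.6300]], R = [[5.3852, -2.5997, 2.7854], [0.0000, 4.7161, -0.7970], [0.0000, 0.0000, 1.6144]]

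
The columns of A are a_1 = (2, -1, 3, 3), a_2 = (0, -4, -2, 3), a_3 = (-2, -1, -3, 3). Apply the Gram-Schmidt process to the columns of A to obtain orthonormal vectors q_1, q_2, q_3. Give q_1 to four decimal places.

a_1 = (2, -1, 3, 3); ‖a_1‖ = 4.7958, so q_1 = (0.4170, -0.2085, 0.6255, 0.6255).

q_1 = (0.4170, -0.2085, 0.6255, 0.6255)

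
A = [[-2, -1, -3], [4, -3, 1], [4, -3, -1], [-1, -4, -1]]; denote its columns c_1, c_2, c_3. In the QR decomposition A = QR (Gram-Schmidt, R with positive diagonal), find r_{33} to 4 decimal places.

r_{33} = 2.5593

c_1 = (-2, 4, 4, -1); ‖c_1‖ = 6.0828, so e_1 = (-0.3288, 0.6576, 0.6576, -0.1644).
e_1·c_2 = (-0.3288)·(-1) + 0.6576·(-3) + 0.6576·(-3) + (-0.1644)·(-4) = -2.9592.
u_2 = c_2 + 2.9592·e_1 = (-1.9730, -1.0541, -1.0541, -4.4865).
‖u_2‖ = 5.1228, so e_2 = (-0.3851, -0.2058, -0.2058, -0.8758).
e_1·c_3 = (-0.3288)·(-3) + 0.6576·1 + 0.6576·(-1) + (-0.1644)·(-1) = 1.1508; e_2·c_3 = (-0.3851)·(-3) + (-0.2058)·1 + (-0.2058)·(-1) + (-0.8758)·(-1) = 2.0312.
u_3 = c_3 − 1.1508·e_1 − 2.0312·e_2 = (-1.8393, 0.6612, -1.3388, 0.9681).
r_{33} = ‖u_3‖ = 2.5593.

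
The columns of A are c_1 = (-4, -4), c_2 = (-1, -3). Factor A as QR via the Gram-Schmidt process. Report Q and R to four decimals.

Q = [[-0.7071, 0.7071], [-0.7071, -0.7071]], R = [[5.6569, 2.8284], [0.0000, 1.4142]]

c_1 = (-4, -4); ‖c_1‖ = 5.6569, so e_1 = (-0.7071, -0.7071).
e_1·c_2 = (-0.7071)·(-1) + (-0.7071)·(-3) = 2.8284.
u_2 = c_2 − 2.8284·e_1 = (1.0000, -1.0000).
‖u_2‖ = 1.4142, so e_2 = (0.7071, -0.7071).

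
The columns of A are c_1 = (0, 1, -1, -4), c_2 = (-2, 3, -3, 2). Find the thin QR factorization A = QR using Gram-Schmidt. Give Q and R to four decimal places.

c_1 = (0, 1, -1, -4); ‖c_1‖ = 4.2426, so e_1 = (0.0000, 0.2357, -0.2357, -0.9428).
e_1·c_2 = 0.0000·(-2) + 0.2357·3 + (-0.2357)·(-3) + (-0.9428)·2 = -0.4714.
u_2 = c_2 + 0.4714·e_1 = (-2.0000, 3.1111, -3.1111, 1.5556).
‖u_2‖ = 5.0772, so e_2 = (-0.3939, 0.6128, -0.6128, 0.3064).

Q = [[0.0000, -0.3939], [0.2357, 0.6128], [-0.2357, -0.6128], [-0.9428, 0.3064]], R = [[4.2426, -0.4714], [0.0000, 5.0772]]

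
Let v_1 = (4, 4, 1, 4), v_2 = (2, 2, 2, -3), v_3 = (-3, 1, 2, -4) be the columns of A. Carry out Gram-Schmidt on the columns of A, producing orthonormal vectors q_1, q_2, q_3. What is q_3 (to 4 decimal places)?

q_3 = (-0.7472, 0.5528, 0.3535, 0.1060)

q_1 = v_1/‖v_1‖ = (4, 4, 1, 4)/7.0000 = (0.5714, 0.5714, 0.1429, 0.5714).
r_{12} = q_1·v_2 = 0.8571.
u_2 = v_2 − 0.8571·q_1 = (1.5102, 1.5102, 1.8776, -3.4898).
‖u_2‖ = 4.5017, so q_2 = (0.3355, 0.3355, 0.4171, -0.7752).
r_{13} = q_1·v_3 = -3.1429; r_{23} = q_2·v_3 = 3.2641.
u_3 = v_3 + 3.1429·q_1 − 3.2641·q_2 = (-2.2991, 1.7009, 1.0876, 0.3263).
‖u_3‖ = 3.0771, so q_3 = (-0.7472, 0.5528, 0.3535, 0.1060).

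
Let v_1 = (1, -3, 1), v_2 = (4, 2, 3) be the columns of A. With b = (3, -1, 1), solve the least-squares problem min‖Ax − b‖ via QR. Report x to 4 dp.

v_1 = (1, -3, 1); ‖v_1‖ = 3.3166, so e_1 = (0.3015, -0.9045, 0.3015).
e_1·v_2 = 0.3015·4 + (-0.9045)·2 + 0.3015·3 = 0.3015.
u_2 = v_2 − 0.3015·e_1 = (3.9091, 2.2727, 2.9091).
‖u_2‖ = 5.3767, so e_2 = (0.7270, 0.4227, 0.5411).
Qᵀb = (2.1106, 2.2995).
Back-substitute: x_2 = 2.2995/5.3767 = 0.4277.
x_1 = (2.1106 − 0.3015·0.4277)/3.3166 = 0.5975.

x = (0.5975, 0.4277)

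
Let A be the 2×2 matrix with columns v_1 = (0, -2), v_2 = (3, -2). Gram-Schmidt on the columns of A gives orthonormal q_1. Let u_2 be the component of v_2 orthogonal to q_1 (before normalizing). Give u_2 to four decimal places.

u_2 = (3.0000, 0.0000)

q_1 = v_1/‖v_1‖ = (0, -2)/2.0000 = (0.0000, -1.0000).
r_{12} = q_1·v_2 = 2.0000.
u_2 = v_2 − 2.0000·q_1 = (3.0000, 0.0000).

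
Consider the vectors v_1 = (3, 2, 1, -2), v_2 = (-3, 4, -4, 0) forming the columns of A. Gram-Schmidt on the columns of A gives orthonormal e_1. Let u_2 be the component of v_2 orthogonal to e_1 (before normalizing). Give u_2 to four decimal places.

v_1 = (3, 2, 1, -2); ‖v_1‖ = 4.2426, so e_1 = (0.7071, 0.4714, 0.2357, -0.4714).
e_1·v_2 = 0.7071·(-3) + 0.4714·4 + 0.2357·(-4) + (-0.4714)·0 = -1.1785.
u_2 = v_2 + 1.1785·e_1 = (-2.1667, 4.5556, -3.7222, -0.5556).

u_2 = (-2.1667, 4.5556, -3.7222, -0.5556)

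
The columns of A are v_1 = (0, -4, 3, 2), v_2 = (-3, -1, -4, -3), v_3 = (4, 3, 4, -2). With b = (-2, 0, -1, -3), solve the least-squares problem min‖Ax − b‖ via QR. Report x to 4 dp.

x = (0.1548, 0.8611, 0.3588)

q_1 = v_1/‖v_1‖ = (0, -4, 3, 2)/5.3852 = (0.0000, -0.7428, 0.5571, 0.3714).
r_{12} = q_1·v_2 = -2.5997.
u_2 = v_2 + 2.5997·q_1 = (-3.0000, -2.9310, -2.5517, -2.0345).
‖u_2‖ = 5.3143, so q_2 = (-0.5645, -0.5515, -0.4802, -0.3828).
r_{13} = q_1·v_3 = -0.7428; r_{23} = q_2·v_3 = -5.0677.
u_3 = v_3 + 0.7428·q_1 + 5.0677·q_2 = (1.1392, -0.3468, 1.9805, -3.6642).
‖u_3‖ = 4.3321, so q_3 = (0.2630, -0.0800, 0.4572, -0.8458).
Qᵀb = (-1.6713, 2.7577, 1.5544).
Back-substitute: x_3 = 1.5544/4.3321 = 0.3588.
x_2 = (2.7577 + 5.0677·0.3588)/5.3143 = 0.8611.
x_1 = (-1.6713 + 2.5997·0.8611 + 0.7428·0.3588)/5.3852 = 0.1548.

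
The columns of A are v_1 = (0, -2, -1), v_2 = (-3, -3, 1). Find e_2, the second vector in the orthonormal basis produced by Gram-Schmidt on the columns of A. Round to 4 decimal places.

e_2 = (-0.8018, -0.2673, 0.5345)

e_1 = v_1/‖v_1‖ = (0, -2, -1)/2.2361 = (0.0000, -0.8944, -0.4472).
r_{12} = e_1·v_2 = 2.2361.
u_2 = v_2 − 2.2361·e_1 = (-3.0000, -1.0000, 2.0000).
‖u_2‖ = 3.7417, so e_2 = (-0.8018, -0.2673, 0.5345).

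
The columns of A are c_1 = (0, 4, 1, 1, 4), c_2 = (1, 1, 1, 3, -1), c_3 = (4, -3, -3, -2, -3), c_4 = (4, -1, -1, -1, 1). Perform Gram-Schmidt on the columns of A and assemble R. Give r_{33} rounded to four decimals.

c_1 = (0, 4, 1, 1, 4); ‖c_1‖ = 5.8310, so e_1 = (0.0000, 0.6860, 0.1715, 0.1715, 0.6860).
e_1·c_2 = 0.0000·1 + 0.6860·1 + 0.1715·1 + 0.1715·3 + 0.6860·(-1) = 0.6860.
u_2 = c_2 − 0.6860·e_1 = (1.0000, 0.5294, 0.8824, 2.8824, -1.4706).
‖u_2‖ = 3.5397, so e_2 = (0.2825, 0.1496, 0.2493, 0.8143, -0.4155).
e_1·c_3 = 0.0000·4 + 0.6860·(-3) + 0.1715·(-3) + 0.1715·(-2) + 0.6860·(-3) = -4.9735; e_2·c_3 = 0.2825·4 + 0.1496·(-3) + 0.2493·(-3) + 0.8143·(-2) + (-0.4155)·(-3) = -0.4487.
u_3 = c_3 + 4.9735·e_1 + 0.4487·e_2 = (4.1268, 0.4789, -2.0352, -0.7817, 0.2254).
r_{33} = ‖u_3‖ = 4.6972.

r_{33} = 4.6972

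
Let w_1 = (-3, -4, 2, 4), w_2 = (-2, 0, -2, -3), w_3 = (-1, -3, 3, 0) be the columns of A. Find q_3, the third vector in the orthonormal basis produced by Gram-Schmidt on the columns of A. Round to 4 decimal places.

q_3 = (0.1718, -0.3610, 0.7057, -0.5850)

w_1 = (-3, -4, 2, 4); ‖w_1‖ = 6.7082, so q_1 = (-0.4472, -0.5963, 0.2981, 0.5963).
q_1·w_2 = (-0.4472)·(-2) + (-0.5963)·0 + 0.2981·(-2) + 0.5963·(-3) = -1.4907.
u_2 = w_2 + 1.4907·q_1 = (-2.6667, -0.8889, -1.5556, -2.1111).
‖u_2‖ = 3.8442, so q_2 = (-0.6937, -0.2312, -0.4047, -0.5492).
q_1·w_3 = (-0.4472)·(-1) + (-0.5963)·(-3) + 0.2981·3 + 0.5963·0 = 3.1305; q_2·w_3 = (-0.6937)·(-1) + (-0.2312)·(-3) + (-0.4047)·3 + (-0.5492)·0 = 0.1734.
u_3 = w_3 − 3.1305·q_1 − 0.1734·q_2 = (0.5203, -1.0932, 2.1368, -1.7714).
‖u_3‖ = 3.0282, so q_3 = (0.1718, -0.3610, 0.7057, -0.5850).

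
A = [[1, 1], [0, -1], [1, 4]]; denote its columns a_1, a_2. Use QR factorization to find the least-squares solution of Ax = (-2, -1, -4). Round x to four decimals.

a_1 = (1, 0, 1); ‖a_1‖ = 1.4142, so e_1 = (0.7071, 0.0000, 0.7071).
e_1·a_2 = 0.7071·1 + 0.0000·(-1) + 0.7071·4 = 3.5355.
u_2 = a_2 − 3.5355·e_1 = (-1.5000, -1.0000, 1.5000).
‖u_2‖ = 2.3452, so e_2 = (-0.6396, -0.4264, 0.6396).
Qᵀb = (-4.2426, -0.8528).
Back-substitute: x_2 = -0.8528/2.3452 = -0.3636.
x_1 = (-4.2426 − 3.5355·(-0.3636))/1.4142 = -2.0909.

x = (-2.0909, -0.3636)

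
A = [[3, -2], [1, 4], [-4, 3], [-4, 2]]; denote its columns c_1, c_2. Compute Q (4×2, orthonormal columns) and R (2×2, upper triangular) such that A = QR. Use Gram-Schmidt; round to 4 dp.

c_1 = (3, 1, -4, -4); ‖c_1‖ = 6.4807, so q_1 = (0.4629, 0.1543, -0.6172, -0.6172).
q_1·c_2 = 0.4629·(-2) + 0.1543·4 + (-0.6172)·3 + (-0.6172)·2 = -3.3947.
u_2 = c_2 + 3.3947·q_1 = (-0.4286, 4.5238, 0.9048, -0.0952).
‖u_2‖ = 4.6342, so q_2 = (-0.0925, 0.9762, 0.1952, -0.0206).

Q = [[0.4629, -0.0925], [0.1543, 0.9762], [-0.6172, 0.1952], [-0.6172, -0.0206]], R = [[6.4807, -3.3947], [0.0000, 4.6342]]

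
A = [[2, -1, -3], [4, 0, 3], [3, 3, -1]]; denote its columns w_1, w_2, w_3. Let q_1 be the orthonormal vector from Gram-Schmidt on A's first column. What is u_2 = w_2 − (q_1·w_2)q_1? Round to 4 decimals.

w_1 = (2, 4, 3); ‖w_1‖ = 5.3852, so q_1 = (0.3714, 0.7428, 0.5571).
q_1·w_2 = 0.3714·(-1) + 0.7428·0 + 0.5571·3 = 1.2999.
u_2 = w_2 − 1.2999·q_1 = (-1.4828, -0.9655, 2.2759).

u_2 = (-1.4828, -0.9655, 2.2759)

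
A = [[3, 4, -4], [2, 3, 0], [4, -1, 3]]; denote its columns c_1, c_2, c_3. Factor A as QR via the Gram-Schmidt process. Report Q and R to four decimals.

q_1 = c_1/‖c_1‖ = (3, 2, 4)/5.3852 = (0.5571, 0.3714, 0.7428).
r_{12} = q_1·c_2 = 2.5997.
u_2 = c_2 − 2.5997·q_1 = (2.5517, 2.0345, -2.9310).
‖u_2‖ = 4.3865, so q_2 = (0.5817, 0.4638, -0.6682).
r_{13} = q_1·c_3 = 0.0000; r_{23} = q_2·c_3 = -4.3315.
u_3 = c_3 + 0.0000·q_1 + 4.3315·q_2 = (-1.4803, 2.0090, 0.1057).
‖u_3‖ = 2.4977, so q_3 = (-0.5927, 0.8043, 0.0423).

Q = [[0.5571, 0.5817, -0.5927], [0.3714, 0.4638, 0.8043], [0.7428, -0.6682, 0.0423]], R = [[5.3852, 2.5997, 0.0000], [0.0000, 4.3865, -4.3315], [0.0000, 0.0000, 2.4977]]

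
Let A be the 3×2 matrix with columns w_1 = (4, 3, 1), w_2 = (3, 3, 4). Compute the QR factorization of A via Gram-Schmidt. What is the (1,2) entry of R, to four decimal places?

w_1 = (4, 3, 1); ‖w_1‖ = 5.0990, so q_1 = (0.7845, 0.5883, 0.1961).
r_{12} = q_1·w_2 = 4.9029.

r_{12} = 4.9029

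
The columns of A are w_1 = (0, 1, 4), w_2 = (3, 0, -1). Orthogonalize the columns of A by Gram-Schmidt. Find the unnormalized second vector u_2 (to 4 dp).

u_2 = (3.0000, 0.2353, -0.0588)

q_1 = w_1/‖w_1‖ = (0, 1, 4)/4.1231 = (0.0000, 0.2425, 0.9701).
r_{12} = q_1·w_2 = -0.9701.
u_2 = w_2 + 0.9701·q_1 = (3.0000, 0.2353, -0.0588).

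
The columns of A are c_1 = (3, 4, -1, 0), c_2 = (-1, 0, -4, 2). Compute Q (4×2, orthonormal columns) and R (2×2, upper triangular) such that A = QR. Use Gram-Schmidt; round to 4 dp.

Q = [[0.5883, -0.2436], [0.7845, -0.0336], [-0.1961, -0.8653], [0.0000, 0.4368]], R = [[5.0990, 0.1961], [0.0000, 4.5784]]

c_1 = (3, 4, -1, 0); ‖c_1‖ = 5.0990, so e_1 = (0.5883, 0.7845, -0.1961, 0.0000).
e_1·c_2 = 0.5883·(-1) + 0.7845·0 + (-0.1961)·(-4) + 0.0000·2 = 0.1961.
u_2 = c_2 − 0.1961·e_1 = (-1.1154, -0.1538, -3.9615, 2.0000).
‖u_2‖ = 4.5784, so e_2 = (-0.2436, -0.0336, -0.8653, 0.4368).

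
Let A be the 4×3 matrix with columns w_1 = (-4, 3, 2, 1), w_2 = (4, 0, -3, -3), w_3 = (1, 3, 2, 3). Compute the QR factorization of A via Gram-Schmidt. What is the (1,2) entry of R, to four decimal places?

q_1 = w_1/‖w_1‖ = (-4, 3, 2, 1)/5.4772 = (-0.7303, 0.5477, 0.3651, 0.1826).
r_{12} = q_1·w_2 = -4.5644.

r_{12} = -4.5644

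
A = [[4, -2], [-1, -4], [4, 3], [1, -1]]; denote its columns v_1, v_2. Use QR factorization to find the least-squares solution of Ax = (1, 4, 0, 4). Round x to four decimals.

x = (0.2822, -0.7992)

q_1 = v_1/‖v_1‖ = (4, -1, 4, 1)/5.8310 = (0.6860, -0.1715, 0.6860, 0.1715).
r_{12} = q_1·v_2 = 1.2005.
u_2 = v_2 − 1.2005·q_1 = (-2.8235, -3.7941, 2.1765, -1.2059).
‖u_2‖ = 5.3440, so q_2 = (-0.5284, -0.7100, 0.4073, -0.2256).
Qᵀb = (0.6860, -4.2708).
Back-substitute: x_2 = -4.2708/5.3440 = -0.7992.
x_1 = (0.6860 − 1.2005·(-0.7992))/5.8310 = 0.2822.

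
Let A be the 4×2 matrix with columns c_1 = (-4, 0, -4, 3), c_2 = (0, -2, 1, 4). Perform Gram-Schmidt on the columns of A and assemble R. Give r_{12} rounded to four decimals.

r_{12} = 1.2494

c_1 = (-4, 0, -4, 3); ‖c_1‖ = 6.4031, so q_1 = (-0.6247, 0.0000, -0.6247, 0.4685).
r_{12} = q_1·c_2 = 1.2494.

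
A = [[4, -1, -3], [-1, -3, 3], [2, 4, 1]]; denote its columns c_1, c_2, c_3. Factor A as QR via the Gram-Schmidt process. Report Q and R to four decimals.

Q = [[0.8729, -0.4796, -0.0897], [-0.2182, -0.5482, 0.8074], [0.4364, 0.6852, 0.5831]], R = [[4.5826, 1.5275, -2.8368], [0.0000, 4.8648, 0.4796], [0.0000, 0.0000, 3.2745]]

c_1 = (4, -1, 2); ‖c_1‖ = 4.5826, so q_1 = (0.8729, -0.2182, 0.4364).
q_1·c_2 = 0.8729·(-1) + (-0.2182)·(-3) + 0.4364·4 = 1.5275.
u_2 = c_2 − 1.5275·q_1 = (-2.3333, -2.6667, 3.3333).
‖u_2‖ = 4.8648, so q_2 = (-0.4796, -0.5482, 0.6852).
q_1·c_3 = 0.8729·(-3) + (-0.2182)·3 + 0.4364·1 = -2.8368; q_2·c_3 = (-0.4796)·(-3) + (-0.5482)·3 + 0.6852·1 = 0.4796.
u_3 = c_3 + 2.8368·q_1 − 0.4796·q_2 = (-0.2938, 2.6439, 1.9095).
‖u_3‖ = 3.2745, so q_3 = (-0.0897, 0.8074, 0.5831).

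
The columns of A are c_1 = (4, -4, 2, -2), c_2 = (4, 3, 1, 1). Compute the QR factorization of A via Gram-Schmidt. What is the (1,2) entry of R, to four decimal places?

c_1 = (4, -4, 2, -2); ‖c_1‖ = 6.3246, so q_1 = (0.6325, -0.6325, 0.3162, -0.3162).
r_{12} = q_1·c_2 = 0.6325.

r_{12} = 0.6325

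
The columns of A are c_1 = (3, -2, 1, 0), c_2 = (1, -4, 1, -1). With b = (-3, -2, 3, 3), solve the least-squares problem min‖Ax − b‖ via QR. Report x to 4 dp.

x = (-0.8033, 0.7705)

e_1 = c_1/‖c_1‖ = (3, -2, 1, 0)/3.7417 = (0.8018, -0.5345, 0.2673, 0.0000).
r_{12} = e_1·c_2 = 3.2071.
u_2 = c_2 − 3.2071·e_1 = (-1.5714, -2.2857, 0.1429, -1.0000).
‖u_2‖ = 2.9520, so e_2 = (-0.5323, -0.7743, 0.0484, -0.3388).
Qᵀb = (-0.5345, 2.2745).
Back-substitute: x_2 = 2.2745/2.9520 = 0.7705.
x_1 = (-0.5345 − 3.2071·0.7705)/3.7417 = -0.8033.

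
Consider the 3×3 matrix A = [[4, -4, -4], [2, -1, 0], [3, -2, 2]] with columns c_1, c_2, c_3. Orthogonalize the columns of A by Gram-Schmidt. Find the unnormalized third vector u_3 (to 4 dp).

u_3 = (-0.3636, -1.4545, 1.4545)

q_1 = c_1/‖c_1‖ = (4, 2, 3)/5.3852 = (0.7428, 0.3714, 0.5571).
r_{12} = q_1·c_2 = -4.4567.
u_2 = c_2 + 4.4567·q_1 = (-0.6897, 0.6552, 0.4828).
‖u_2‖ = 1.0667, so q_2 = (-0.6465, 0.6142, 0.4526).
r_{13} = q_1·c_3 = -1.8570; r_{23} = q_2·c_3 = 3.4911.
u_3 = c_3 + 1.8570·q_1 − 3.4911·q_2 = (-0.3636, -1.4545, 1.4545).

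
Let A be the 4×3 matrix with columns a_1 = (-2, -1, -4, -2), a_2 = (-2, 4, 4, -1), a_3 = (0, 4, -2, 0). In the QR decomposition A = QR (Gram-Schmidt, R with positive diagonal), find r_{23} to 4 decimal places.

a_1 = (-2, -1, -4, -2); ‖a_1‖ = 5.0000, so q_1 = (-0.4000, -0.2000, -0.8000, -0.4000).
q_1·a_2 = (-0.4000)·(-2) + (-0.2000)·4 + (-0.8000)·4 + (-0.4000)·(-1) = -2.8000.
u_2 = a_2 + 2.8000·q_1 = (-3.1200, 3.4400, 1.7600, -2.1200).
‖u_2‖ = 5.4000, so q_2 = (-0.5778, 0.6370, 0.3259, -0.3926).
r_{23} = q_2·a_3 = 1.8963.

r_{23} = 1.8963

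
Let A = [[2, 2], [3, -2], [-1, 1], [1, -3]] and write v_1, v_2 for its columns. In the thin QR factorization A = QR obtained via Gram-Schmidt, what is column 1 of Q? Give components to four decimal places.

v_1 = (2, 3, -1, 1); ‖v_1‖ = 3.8730, so e_1 = (0.5164, 0.7746, -0.2582, 0.2582).

e_1 = (0.5164, 0.7746, -0.2582, 0.2582)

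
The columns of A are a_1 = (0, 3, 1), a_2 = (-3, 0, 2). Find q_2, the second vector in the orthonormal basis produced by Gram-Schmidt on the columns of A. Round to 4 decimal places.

q_2 = (-0.8452, -0.1690, 0.5071)

q_1 = a_1/‖a_1‖ = (0, 3, 1)/3.1623 = (0.0000, 0.9487, 0.3162).
r_{12} = q_1·a_2 = 0.6325.
u_2 = a_2 − 0.6325·q_1 = (-3.0000, -0.6000, 1.8000).
‖u_2‖ = 3.5496, so q_2 = (-0.8452, -0.1690, 0.5071).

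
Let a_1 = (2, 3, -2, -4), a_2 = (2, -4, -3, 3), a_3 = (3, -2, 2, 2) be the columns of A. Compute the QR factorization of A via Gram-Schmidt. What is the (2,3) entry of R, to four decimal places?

a_1 = (2, 3, -2, -4); ‖a_1‖ = 5.7446, so e_1 = (0.3482, 0.5222, -0.3482, -0.6963).
e_1·a_2 = 0.3482·2 + 0.5222·(-4) + (-0.3482)·(-3) + (-0.6963)·3 = -2.4371.
u_2 = a_2 + 2.4371·e_1 = (2.8485, -2.7273, -3.8485, 1.3030).
‖u_2‖ = 5.6622, so e_2 = (0.5031, -0.4817, -0.6797, 0.2301).
r_{23} = e_2·a_3 = 1.5734.

r_{23} = 1.5734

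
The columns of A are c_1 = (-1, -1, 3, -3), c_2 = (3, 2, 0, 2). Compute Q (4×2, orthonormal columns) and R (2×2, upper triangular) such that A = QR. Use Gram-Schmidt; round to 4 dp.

Q = [[-0.2236, 0.7404], [-0.2236, 0.4382], [0.6708, 0.4986], [-0.6708, 0.1058]], R = [[4.4721, -2.4597], [0.0000, 3.3091]]

e_1 = c_1/‖c_1‖ = (-1, -1, 3, -3)/4.4721 = (-0.2236, -0.2236, 0.6708, -0.6708).
r_{12} = e_1·c_2 = -2.4597.
u_2 = c_2 + 2.4597·e_1 = (2.4500, 1.4500, 1.6500, 0.3500).
‖u_2‖ = 3.3091, so e_2 = (0.7404, 0.4382, 0.4986, 0.1058).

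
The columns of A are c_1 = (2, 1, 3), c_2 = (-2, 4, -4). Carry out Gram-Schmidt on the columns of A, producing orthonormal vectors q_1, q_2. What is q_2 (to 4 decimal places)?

q_2 = (-0.0563, 0.9578, -0.2817)

c_1 = (2, 1, 3); ‖c_1‖ = 3.7417, so q_1 = (0.5345, 0.2673, 0.8018).
q_1·c_2 = 0.5345·(-2) + 0.2673·4 + 0.8018·(-4) = -3.2071.
u_2 = c_2 + 3.2071·q_1 = (-0.2857, 4.8571, -1.4286).
‖u_2‖ = 5.0709, so q_2 = (-0.0563, 0.9578, -0.2817).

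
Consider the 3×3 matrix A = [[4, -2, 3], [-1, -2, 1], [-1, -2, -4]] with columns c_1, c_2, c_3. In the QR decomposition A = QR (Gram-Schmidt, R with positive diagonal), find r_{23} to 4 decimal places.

c_1 = (4, -1, -1); ‖c_1‖ = 4.2426, so e_1 = (0.9428, -0.2357, -0.2357).
e_1·c_2 = 0.9428·(-2) + (-0.2357)·(-2) + (-0.2357)·(-2) = -0.9428.
u_2 = c_2 + 0.9428·e_1 = (-1.1111, -2.2222, -2.2222).
‖u_2‖ = 3.3333, so e_2 = (-0.3333, -0.6667, -0.6667).
r_{23} = e_2·c_3 = 1.0000.

r_{23} = 1.0000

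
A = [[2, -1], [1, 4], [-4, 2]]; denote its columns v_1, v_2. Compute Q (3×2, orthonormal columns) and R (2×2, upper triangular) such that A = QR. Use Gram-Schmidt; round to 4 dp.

e_1 = v_1/‖v_1‖ = (2, 1, -4)/4.5826 = (0.4364, 0.2182, -0.8729).
r_{12} = e_1·v_2 = -1.3093.
u_2 = v_2 + 1.3093·e_1 = (-0.4286, 4.2857, 0.8571).
‖u_2‖ = 4.3916, so e_2 = (-0.0976, 0.9759, 0.1952).

Q = [[0.4364, -0.0976], [0.2182, 0.9759], [-0.8729, 0.1952]], R = [[4.5826, -1.3093], [0.0000, 4.3916]]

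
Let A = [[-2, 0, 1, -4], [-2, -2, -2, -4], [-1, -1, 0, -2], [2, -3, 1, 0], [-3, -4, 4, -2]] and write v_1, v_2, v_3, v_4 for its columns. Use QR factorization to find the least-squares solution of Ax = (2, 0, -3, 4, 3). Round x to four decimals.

v_1 = (-2, -2, -1, 2, -3); ‖v_1‖ = 4.6904, so q_1 = (-0.4264, -0.4264, -0.2132, 0.4264, -0.6396).
q_1·v_2 = (-0.4264)·0 + (-0.4264)·(-2) + (-0.2132)·(-1) + 0.4264·(-3) + (-0.6396)·(-4) = 2.3452.
u_2 = v_2 − 2.3452·q_1 = (1.0000, -1.0000, -0.5000, -4.0000, -2.5000).
‖u_2‖ = 4.9497, so q_2 = (0.2020, -0.2020, -0.1010, -0.8081, -0.5051).
q_1·v_3 = (-0.4264)·1 + (-0.4264)·(-2) + (-0.2132)·0 + 0.4264·1 + (-0.6396)·4 = -1.7056; q_2·v_3 = 0.2020·1 + (-0.2020)·(-2) + (-0.1010)·0 + (-0.8081)·1 + (-0.5051)·4 = -2.2223.
u_3 = v_3 + 1.7056·q_1 + 2.2223·q_2 = (0.7217, -3.1763, -0.5881, -0.0686, 1.7866).
‖u_3‖ = 3.7619, so q_3 = (0.1918, -0.8443, -0.1563, -0.0182, 0.4749).
q_1·v_4 = (-0.4264)·(-4) + (-0.4264)·(-4) + (-0.2132)·(-2) + 0.4264·0 + (-0.6396)·(-2) = 5.1168; q_2·v_4 = 0.2020·(-4) + (-0.2020)·(-4) + (-0.1010)·(-2) + (-0.8081)·0 + (-0.5051)·(-2) = 1.2122; q_3·v_4 = 0.1918·(-4) + (-0.8443)·(-4) + (-0.1563)·(-2) + (-0.0182)·0 + 0.4749·(-2) = 1.9727.
u_4 = v_4 − 5.1168·q_1 − 1.2122·q_2 − 1.9727·q_3 = (-2.4415, 0.0923, -0.4782, -1.1662, 0.9481).
‖u_4‖ = 2.9081, so q_4 = (-0.8396, 0.0317, -0.1644, -0.4010, 0.3260).
Qᵀb = (-0.4264, -4.0406, 2.2045, -1.8118).
Back-substitute: x_4 = -1.8118/2.9081 = -0.6230.
x_3 = (2.2045 − 1.9727·(-0.6230))/3.7619 = 0.9127.
x_2 = (-4.0406 + 2.2223·0.9127 − 1.2122·(-0.6230))/4.9497 = -0.2540.
x_1 = (-0.4264 − 2.3452·(-0.2540) + 1.7056·0.9127 − 5.1168·(-0.6230))/4.6904 = 1.0476.

x = (1.0476, -0.2540, 0.9127, -0.6230)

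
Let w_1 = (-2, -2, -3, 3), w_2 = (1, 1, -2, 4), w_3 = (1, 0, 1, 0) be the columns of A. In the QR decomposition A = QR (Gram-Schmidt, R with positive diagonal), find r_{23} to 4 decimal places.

w_1 = (-2, -2, -3, 3); ‖w_1‖ = 5.0990, so e_1 = (-0.3922, -0.3922, -0.5883, 0.5883).
e_1·w_2 = (-0.3922)·1 + (-0.3922)·1 + (-0.5883)·(-2) + 0.5883·4 = 2.7456.
u_2 = w_2 − 2.7456·e_1 = (2.0769, 2.0769, -0.3846, 2.3846).
‖u_2‖ = 3.8028, so e_2 = (0.5462, 0.5462, -0.1011, 0.6271).
r_{23} = e_2·w_3 = 0.4450.

r_{23} = 0.4450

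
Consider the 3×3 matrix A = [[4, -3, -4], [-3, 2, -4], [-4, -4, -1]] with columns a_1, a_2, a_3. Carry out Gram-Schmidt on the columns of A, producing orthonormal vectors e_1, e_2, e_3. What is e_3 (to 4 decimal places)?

e_3 = (-0.5810, -0.8134, 0.0290)

a_1 = (4, -3, -4); ‖a_1‖ = 6.4031, so e_1 = (0.6247, -0.4685, -0.6247).
e_1·a_2 = 0.6247·(-3) + (-0.4685)·2 + (-0.6247)·(-4) = -0.3123.
u_2 = a_2 + 0.3123·e_1 = (-2.8049, 1.8537, -4.1951).
‖u_2‖ = 5.3761, so e_2 = (-0.5217, 0.3448, -0.7803).
e_1·a_3 = 0.6247·(-4) + (-0.4685)·(-4) + (-0.6247)·(-1) = 0.0000; e_2·a_3 = (-0.5217)·(-4) + 0.3448·(-4) + (-0.7803)·(-1) = 1.4881.
u_3 = a_3 + 0.0000·e_1 − 1.4881·e_2 = (-3.2236, -4.5131, 0.1612).
‖u_3‖ = 5.5485, so e_3 = (-0.5810, -0.8134, 0.0290).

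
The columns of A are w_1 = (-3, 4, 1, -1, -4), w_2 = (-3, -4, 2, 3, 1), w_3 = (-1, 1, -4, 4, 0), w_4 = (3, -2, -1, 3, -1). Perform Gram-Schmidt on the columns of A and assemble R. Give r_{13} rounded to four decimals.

r_{13} = -0.1525

e_1 = w_1/‖w_1‖ = (-3, 4, 1, -1, -4)/6.5574 = (-0.4575, 0.6100, 0.1525, -0.1525, -0.6100).
r_{13} = e_1·w_3 = -0.1525.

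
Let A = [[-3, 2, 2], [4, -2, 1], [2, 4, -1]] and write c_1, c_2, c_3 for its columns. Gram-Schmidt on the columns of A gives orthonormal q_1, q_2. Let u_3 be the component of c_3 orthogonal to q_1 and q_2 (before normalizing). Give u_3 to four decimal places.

c_1 = (-3, 4, 2); ‖c_1‖ = 5.3852, so q_1 = (-0.5571, 0.7428, 0.3714).
q_1·c_2 = (-0.5571)·2 + 0.7428·(-2) + 0.3714·4 = -1.1142.
u_2 = c_2 + 1.1142·q_1 = (1.3793, -1.1724, 4.4138).
‖u_2‖ = 4.7706, so q_2 = (0.2891, -0.2458, 0.9252).
q_1·c_3 = (-0.5571)·2 + 0.7428·1 + 0.3714·(-1) = -0.7428; q_2·c_3 = 0.2891·2 + (-0.2458)·1 + 0.9252·(-1) = -0.5927.
u_3 = c_3 + 0.7428·q_1 + 0.5927·q_2 = (1.7576, 1.4061, -0.1758).

u_3 = (1.7576, 1.4061, -0.1758)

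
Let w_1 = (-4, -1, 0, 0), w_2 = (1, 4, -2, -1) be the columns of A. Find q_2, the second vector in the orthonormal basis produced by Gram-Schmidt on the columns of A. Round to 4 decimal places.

q_2 = (-0.2066, 0.8265, -0.4684, -0.2342)

q_1 = w_1/‖w_1‖ = (-4, -1, 0, 0)/4.1231 = (-0.9701, -0.2425, 0.0000, 0.0000).
r_{12} = q_1·w_2 = -1.9403.
u_2 = w_2 + 1.9403·q_1 = (-0.8824, 3.5294, -2.0000, -1.0000).
‖u_2‖ = 4.2703, so q_2 = (-0.2066, 0.8265, -0.4684, -0.2342).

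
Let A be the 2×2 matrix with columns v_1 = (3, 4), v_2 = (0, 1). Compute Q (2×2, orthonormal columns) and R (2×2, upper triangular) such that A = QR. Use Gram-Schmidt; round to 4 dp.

Q = [[0.6000, -0.8000], [0.8000, 0.6000]], R = [[5.0000, 0.8000], [0.0000, 0.6000]]

v_1 = (3, 4); ‖v_1‖ = 5.0000, so e_1 = (0.6000, 0.8000).
e_1·v_2 = 0.6000·0 + 0.8000·1 = 0.8000.
u_2 = v_2 − 0.8000·e_1 = (-0.4800, 0.3600).
‖u_2‖ = 0.6000, so e_2 = (-0.8000, 0.6000).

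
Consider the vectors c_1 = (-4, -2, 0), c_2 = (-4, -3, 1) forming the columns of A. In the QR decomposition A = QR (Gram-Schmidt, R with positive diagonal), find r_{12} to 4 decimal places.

c_1 = (-4, -2, 0); ‖c_1‖ = 4.4721, so q_1 = (-0.8944, -0.4472, 0.0000).
r_{12} = q_1·c_2 = 4.9193.

r_{12} = 4.9193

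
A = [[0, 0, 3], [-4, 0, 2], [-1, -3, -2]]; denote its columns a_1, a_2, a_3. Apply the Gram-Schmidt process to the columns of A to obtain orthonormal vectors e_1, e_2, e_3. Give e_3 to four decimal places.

e_1 = a_1/‖a_1‖ = (0, -4, -1)/4.1231 = (0.0000, -0.9701, -0.2425).
r_{12} = e_1·a_2 = 0.7276.
u_2 = a_2 − 0.7276·e_1 = (0.0000, 0.7059, -2.8235).
‖u_2‖ = 2.9104, so e_2 = (0.0000, 0.2425, -0.9701).
r_{13} = e_1·a_3 = -1.4552; r_{23} = e_2·a_3 = 2.4254.
u_3 = a_3 + 1.4552·e_1 − 2.4254·e_2 = (3.0000, 0.0000, 0.0000).
‖u_3‖ = 3.0000, so e_3 = (1.0000, 0.0000, 0.0000).

e_3 = (1.0000, 0.0000, 0.0000)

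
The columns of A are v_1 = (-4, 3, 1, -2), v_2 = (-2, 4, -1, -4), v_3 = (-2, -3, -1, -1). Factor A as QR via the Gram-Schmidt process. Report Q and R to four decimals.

Q = [[-0.7303, 0.4490, -0.4291], [0.5477, 0.3648, -0.7123], [0.1826, -0.5332, -0.3832], [-0.3651, -0.6173, -0.4020]], R = [[5.4772, 4.9295, 0.0000], [0.0000, 3.5637, -0.8418], [0.0000, 0.0000, 3.7804]]

v_1 = (-4, 3, 1, -2); ‖v_1‖ = 5.4772, so e_1 = (-0.7303, 0.5477, 0.1826, -0.3651).
e_1·v_2 = (-0.7303)·(-2) + 0.5477·4 + 0.1826·(-1) + (-0.3651)·(-4) = 4.9295.
u_2 = v_2 − 4.9295·e_1 = (1.6000, 1.3000, -1.9000, -2.2000).
‖u_2‖ = 3.5637, so e_2 = (0.4490, 0.3648, -0.5332, -0.6173).
e_1·v_3 = (-0.7303)·(-2) + 0.5477·(-3) + 0.1826·(-1) + (-0.3651)·(-1) = 0.0000; e_2·v_3 = 0.4490·(-2) + 0.3648·(-3) + (-0.5332)·(-1) + (-0.6173)·(-1) = -0.8418.
u_3 = v_3 + 0.0000·e_1 + 0.8418·e_2 = (-1.6220, -2.6929, -1.4488, -1.5197).
‖u_3‖ = 3.7804, so e_3 = (-0.4291, -0.7123, -0.3832, -0.4020).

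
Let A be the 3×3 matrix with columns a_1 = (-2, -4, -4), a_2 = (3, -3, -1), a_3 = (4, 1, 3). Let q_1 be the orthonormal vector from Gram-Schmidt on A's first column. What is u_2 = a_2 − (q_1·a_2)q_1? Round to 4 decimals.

a_1 = (-2, -4, -4); ‖a_1‖ = 6.0000, so q_1 = (-0.3333, -0.6667, -0.6667).
q_1·a_2 = (-0.3333)·3 + (-0.6667)·(-3) + (-0.6667)·(-1) = 1.6667.
u_2 = a_2 − 1.6667·q_1 = (3.5556, -1.8889, 0.1111).

u_2 = (3.5556, -1.8889, 0.1111)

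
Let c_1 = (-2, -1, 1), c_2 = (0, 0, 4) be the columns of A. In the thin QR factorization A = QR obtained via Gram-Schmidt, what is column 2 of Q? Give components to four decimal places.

e_2 = (0.3651, 0.1826, 0.9129)

c_1 = (-2, -1, 1); ‖c_1‖ = 2.4495, so e_1 = (-0.8165, -0.4082, 0.4082).
e_1·c_2 = (-0.8165)·0 + (-0.4082)·0 + 0.4082·4 = 1.6330.
u_2 = c_2 − 1.6330·e_1 = (1.3333, 0.6667, 3.3333).
‖u_2‖ = 3.6515, so e_2 = (0.3651, 0.1826, 0.9129).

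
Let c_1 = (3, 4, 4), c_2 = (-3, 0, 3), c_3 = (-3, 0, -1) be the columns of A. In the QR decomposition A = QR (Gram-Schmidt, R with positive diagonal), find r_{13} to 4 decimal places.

c_1 = (3, 4, 4); ‖c_1‖ = 6.4031, so q_1 = (0.4685, 0.6247, 0.6247).
r_{13} = q_1·c_3 = -2.0303.

r_{13} = -2.0303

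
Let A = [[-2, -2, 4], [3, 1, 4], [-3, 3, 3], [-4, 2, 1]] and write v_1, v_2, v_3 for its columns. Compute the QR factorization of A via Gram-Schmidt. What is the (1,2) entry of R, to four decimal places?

v_1 = (-2, 3, -3, -4); ‖v_1‖ = 6.1644, so e_1 = (-0.3244, 0.4867, -0.4867, -0.6489).
r_{12} = e_1·v_2 = -1.6222.

r_{12} = -1.6222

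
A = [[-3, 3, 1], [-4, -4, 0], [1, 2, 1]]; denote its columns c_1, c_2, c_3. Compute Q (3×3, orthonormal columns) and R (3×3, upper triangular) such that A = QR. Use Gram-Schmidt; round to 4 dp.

Q = [[-0.5883, 0.7938, -0.1542], [-0.7845, -0.5141, 0.3469], [0.1961, 0.3251, 0.9251]], R = [[5.0990, 1.7650, -0.3922], [0.0000, 5.0877, 1.1188], [0.0000, 0.0000, 0.7709]]

c_1 = (-3, -4, 1); ‖c_1‖ = 5.0990, so q_1 = (-0.5883, -0.7845, 0.1961).
q_1·c_2 = (-0.5883)·3 + (-0.7845)·(-4) + 0.1961·2 = 1.7650.
u_2 = c_2 − 1.7650·q_1 = (4.0385, -2.6154, 1.6538).
‖u_2‖ = 5.0877, so q_2 = (0.7938, -0.5141, 0.3251).
q_1·c_3 = (-0.5883)·1 + (-0.7845)·0 + 0.1961·1 = -0.3922; q_2·c_3 = 0.7938·1 + (-0.5141)·0 + 0.3251·1 = 1.1188.
u_3 = c_3 + 0.3922·q_1 − 1.1188·q_2 = (-0.1189, 0.2675, 0.7132).
‖u_3‖ = 0.7709, so q_3 = (-0.1542, 0.3469, 0.9251).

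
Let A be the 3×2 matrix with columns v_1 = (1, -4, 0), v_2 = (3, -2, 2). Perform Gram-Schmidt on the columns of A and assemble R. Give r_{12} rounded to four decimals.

v_1 = (1, -4, 0); ‖v_1‖ = 4.1231, so e_1 = (0.2425, -0.9701, 0.0000).
r_{12} = e_1·v_2 = 2.6679.

r_{12} = 2.6679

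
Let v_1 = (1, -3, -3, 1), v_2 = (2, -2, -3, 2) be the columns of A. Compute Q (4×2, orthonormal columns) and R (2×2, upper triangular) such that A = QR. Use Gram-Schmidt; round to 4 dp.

Q = [[0.2236, 0.6113], [-0.6708, 0.4949], [-0.6708, -0.0873], [0.2236, 0.6113]], R = [[4.4721, 4.2485], [0.0000, 1.7176]]

v_1 = (1, -3, -3, 1); ‖v_1‖ = 4.4721, so e_1 = (0.2236, -0.6708, -0.6708, 0.2236).
e_1·v_2 = 0.2236·2 + (-0.6708)·(-2) + (-0.6708)·(-3) + 0.2236·2 = 4.2485.
u_2 = v_2 − 4.2485·e_1 = (1.0500, 0.8500, -0.1500, 1.0500).
‖u_2‖ = 1.7176, so e_2 = (0.6113, 0.4949, -0.0873, 0.6113).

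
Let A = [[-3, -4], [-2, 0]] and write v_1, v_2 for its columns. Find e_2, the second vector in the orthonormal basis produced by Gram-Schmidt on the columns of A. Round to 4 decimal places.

v_1 = (-3, -2); ‖v_1‖ = 3.6056, so e_1 = (-0.8321, -0.5547).
e_1·v_2 = (-0.8321)·(-4) + (-0.5547)·0 = 3.3282.
u_2 = v_2 − 3.3282·e_1 = (-1.2308, 1.8462).
‖u_2‖ = 2.2188, so e_2 = (-0.5547, 0.8321).

e_2 = (-0.5547, 0.8321)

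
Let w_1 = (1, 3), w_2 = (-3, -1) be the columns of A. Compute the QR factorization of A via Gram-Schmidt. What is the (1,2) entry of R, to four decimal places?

e_1 = w_1/‖w_1‖ = (1, 3)/3.1623 = (0.3162, 0.9487).
r_{12} = e_1·w_2 = -1.8974.

r_{12} = -1.8974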